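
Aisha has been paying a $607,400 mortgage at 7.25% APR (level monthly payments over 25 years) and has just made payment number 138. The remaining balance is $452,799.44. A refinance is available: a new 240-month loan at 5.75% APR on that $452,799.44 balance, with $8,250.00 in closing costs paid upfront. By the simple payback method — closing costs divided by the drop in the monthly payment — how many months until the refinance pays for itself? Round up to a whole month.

Current payment = 607,400 × 7.25%/12 / (1 − (1+0.0060417)^−300) = $4,390.33.
Refinanced payment = 452,799.44 × 0.0047917 / (1 − (1+0.0047917)^−240) = $3,179.03.
Monthly savings = $4,390.33 − $3,179.03 = $1,211.30.
Break-even = $8,250.00 / $1,211.30 = 6.81 → 7 months.

7 months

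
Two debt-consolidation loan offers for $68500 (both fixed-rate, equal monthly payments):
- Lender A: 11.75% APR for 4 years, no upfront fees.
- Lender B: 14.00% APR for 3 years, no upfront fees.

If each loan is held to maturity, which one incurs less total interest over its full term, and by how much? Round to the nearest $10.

Lender B by $1,900

Lender A: monthly rate = 11.75%/12 = 0.0097917; payment = 68,500 × 0.0097917 / (1 − (1+0.0097917)^−48) = $1,795.47.
Total interest on Lender A = 48 × $1,795.47 − $68,500 = $17,682.56.
Lender B: monthly rate = 14%/12 = 0.0116667; payment = 68,500 × 0.0116667 / (1 − (1+0.0116667)^−36) = $2,341.17.
Total interest on Lender B = 36 × $2,341.17 − $68,500 = $15,782.12.
Lender B is lower by $1,900.44.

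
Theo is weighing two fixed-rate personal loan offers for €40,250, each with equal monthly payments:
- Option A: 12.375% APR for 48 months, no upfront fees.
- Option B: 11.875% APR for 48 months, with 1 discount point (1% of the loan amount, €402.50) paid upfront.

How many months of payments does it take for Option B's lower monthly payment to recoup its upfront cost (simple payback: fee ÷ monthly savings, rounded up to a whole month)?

Option A: monthly rate = 12.375%/12 = 0.0103125; payment = 40,250 × 0.0103125 / (1 − (1+0.0103125)^−48) = €1,067.36.
Option B: monthly rate = 11.875%/12 = 0.0098958; payment = 40,250 × 0.0098958 / (1 − (1+0.0098958)^−48) = €1,057.47.
Monthly savings = €1,067.36 − €1,057.47 = €9.89.
Break-even = €402.50 / €9.89 = 40.70 → 41 months.

41 months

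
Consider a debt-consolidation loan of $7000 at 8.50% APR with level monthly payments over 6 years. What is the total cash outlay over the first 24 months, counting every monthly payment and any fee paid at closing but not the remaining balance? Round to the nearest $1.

$2,987

Monthly rate = 8.5%/12 = 0.0070833; payment = 7,000 × 0.0070833 / (1 − (1+0.0070833)^−72) = $124.45.
Total outlay = 24 × $124.45 = $2,986.80.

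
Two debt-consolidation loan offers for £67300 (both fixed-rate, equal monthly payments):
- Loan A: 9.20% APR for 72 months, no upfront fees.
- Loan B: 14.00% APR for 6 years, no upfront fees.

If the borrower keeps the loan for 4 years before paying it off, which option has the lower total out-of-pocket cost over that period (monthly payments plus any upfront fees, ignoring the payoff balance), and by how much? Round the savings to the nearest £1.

Loan A by £8,014

Loan A: at 9.20% the monthly rate is 0.0076667, so the payment is 67,300 × 0.0076667 / (1 − 1.0076667^−72) = £1,219.81.
Loan B: monthly rate = 14%/12 = 0.0116667; payment = 67,300 × 0.0116667 / (1 − (1+0.0116667)^−72) = £1,386.77.
Over 48 months: Loan A costs 48 × £1,219.81 = £58,550.88; Loan B costs 48 × £1,386.77 = £66,564.96.
Loan A is cheaper by £66,564.96 − £58,550.88 = £8,014.08.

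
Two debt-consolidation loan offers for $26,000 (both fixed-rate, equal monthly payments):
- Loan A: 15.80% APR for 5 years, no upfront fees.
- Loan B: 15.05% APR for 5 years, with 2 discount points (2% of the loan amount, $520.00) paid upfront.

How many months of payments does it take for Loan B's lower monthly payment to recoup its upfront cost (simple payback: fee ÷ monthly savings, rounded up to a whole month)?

Loan A: at 15.80% the monthly rate is 0.0131667, so the payment is 26,000 × 0.0131667 / (1 − 1.0131667^−60) = $629.51.
Loan B: at 15.05% the monthly rate is 0.0125417, so the payment is 26,000 × 0.0125417 / (1 − 1.0125417^−60) = $619.22.
Monthly savings = $629.51 − $619.22 = $10.29.
Break-even = $520.00 / $10.29 = 50.53 → 51 months.

51 months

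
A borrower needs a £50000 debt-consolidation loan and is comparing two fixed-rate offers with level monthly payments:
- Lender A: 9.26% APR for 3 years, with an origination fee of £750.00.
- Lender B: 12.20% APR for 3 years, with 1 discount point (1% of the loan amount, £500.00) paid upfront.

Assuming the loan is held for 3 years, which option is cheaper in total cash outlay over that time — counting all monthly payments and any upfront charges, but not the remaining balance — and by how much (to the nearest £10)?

Lender A: at 9.26% the monthly rate is 0.0077167, so the payment is 50,000 × 0.0077167 / (1 − 1.0077167^−36) = £1,596.04.
Lender B: monthly rate = 12.2%/12 = 0.0101667; payment = 50,000 × 0.0101667 / (1 − (1+0.0101667)^−36) = £1,665.50.
Over 36 months: Lender A costs 36 × £1,596.04 + £750.00 = £58,207.44; Lender B costs 36 × £1,665.50 + £500.00 = £60,458.00.
Lender A is cheaper by £60,458.00 − £58,207.44 = £2,250.56.

Lender A by £2,250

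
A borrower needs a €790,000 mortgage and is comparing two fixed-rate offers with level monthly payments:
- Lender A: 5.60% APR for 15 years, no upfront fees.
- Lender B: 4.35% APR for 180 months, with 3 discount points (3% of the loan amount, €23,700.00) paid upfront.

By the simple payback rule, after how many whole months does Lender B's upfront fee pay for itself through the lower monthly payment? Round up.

47 months

Lender A: monthly rate = 5.6%/12 = 0.0046667; payment = 790,000 × 0.0046667 / (1 − (1+0.0046667)^−180) = €6,496.96.
Lender B: at 4.35% the monthly rate is 0.0036250, so the payment is 790,000 × 0.0036250 / (1 − 1.0036250^−180) = €5,983.06.
Monthly savings = €6,496.96 − €5,983.06 = €513.90.
Break-even = €23,700.00 / €513.90 = 46.12 → 47 months.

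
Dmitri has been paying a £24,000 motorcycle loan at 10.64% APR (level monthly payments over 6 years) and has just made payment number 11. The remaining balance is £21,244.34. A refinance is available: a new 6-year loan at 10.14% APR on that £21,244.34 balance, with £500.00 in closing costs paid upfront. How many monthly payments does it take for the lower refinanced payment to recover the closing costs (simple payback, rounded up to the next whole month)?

9 months

Current payment = 24,000 × 10.64%/12 / (1 − (1+0.0088667)^−72) = £452.40.
Refinanced payment = 21,244.34 × 0.0084500 / (1 − (1+0.0084500)^−72) = £395.07.
Monthly savings = £452.40 − £395.07 = £57.33.
Break-even = £500.00 / £57.33 = 8.72 → 9 months.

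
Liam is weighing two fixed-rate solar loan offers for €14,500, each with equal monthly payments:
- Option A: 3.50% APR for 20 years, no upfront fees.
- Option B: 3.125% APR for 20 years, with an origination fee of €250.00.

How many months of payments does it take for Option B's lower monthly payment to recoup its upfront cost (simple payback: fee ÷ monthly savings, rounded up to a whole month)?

91 months

Option A: monthly rate = 3.5%/12 = 0.0029167; payment = 14,500 × 0.0029167 / (1 − (1+0.0029167)^−240) = €84.09.
Option B: monthly rate = 3.125%/12 = 0.0026042; payment = 14,500 × 0.0026042 / (1 − (1+0.0026042)^−240) = €81.33.
Monthly savings = €84.09 − €81.33 = €2.76.
Break-even = €250.00 / €2.76 = 90.58 → 91 months.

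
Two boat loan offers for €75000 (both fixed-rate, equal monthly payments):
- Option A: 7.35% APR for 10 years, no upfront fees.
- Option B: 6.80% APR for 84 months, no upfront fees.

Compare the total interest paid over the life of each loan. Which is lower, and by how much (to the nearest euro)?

Option A: monthly rate = 7.35%/12 = 0.0061250; payment = 75,000 × 0.0061250 / (1 − (1+0.0061250)^−120) = €884.40.
Total interest on Option A = 120 × €884.40 − €75,000 = €31,128.00.
Option B: at 6.80% the monthly rate is 0.0056667, so the payment is 75,000 × 0.0056667 / (1 − 1.0056667^−84) = €1,124.63.
Total interest on Option B = 84 × €1,124.63 − €75,000 = €19,468.92.
Option B is lower by €11,659.08.

Option B by €11,659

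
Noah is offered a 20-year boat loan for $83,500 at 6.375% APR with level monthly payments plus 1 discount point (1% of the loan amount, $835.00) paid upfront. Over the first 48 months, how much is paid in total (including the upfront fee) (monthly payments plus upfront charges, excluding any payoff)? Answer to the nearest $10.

At 6.375% the monthly rate is 0.0053125, so the payment is 83,500 × 0.0053125 / (1 − 1.0053125^−240) = $616.42.
Total outlay = 48 × $616.42 + $835.00 = $30,423.16.

$30,420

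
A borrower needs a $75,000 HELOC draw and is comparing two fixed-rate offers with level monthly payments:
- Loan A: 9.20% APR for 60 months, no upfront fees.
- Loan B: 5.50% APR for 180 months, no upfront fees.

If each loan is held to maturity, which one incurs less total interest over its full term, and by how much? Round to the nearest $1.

Loan A by $16,456

Loan A: at 9.20% the monthly rate is 0.0076667, so the payment is 75,000 × 0.0076667 / (1 − 1.0076667^−60) = $1,564.17.
Total interest on Loan A = 60 × $1,564.17 − $75,000 = $18,850.20.
Loan B: monthly rate = 5.5%/12 = 0.0045833; payment = 75,000 × 0.0045833 / (1 − (1+0.0045833)^−180) = $612.81.
Total interest on Loan B = 180 × $612.81 − $75,000 = $35,305.80.
Loan A is lower by $16,455.60.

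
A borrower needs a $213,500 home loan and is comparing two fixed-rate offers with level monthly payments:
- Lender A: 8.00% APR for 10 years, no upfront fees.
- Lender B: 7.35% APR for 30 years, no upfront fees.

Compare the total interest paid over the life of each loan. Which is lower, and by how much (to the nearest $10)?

Lender A: at 8.00% the monthly rate is 0.0066667, so the payment is 213,500 × 0.0066667 / (1 − 1.0066667^−120) = $2,590.34.
Total interest on Lender A = 120 × $2,590.34 − $213,500 = $97,340.80.
Lender B: at 7.35% the monthly rate is 0.0061250, so the payment is 213,500 × 0.0061250 / (1 − 1.0061250^−360) = $1,470.96.
Total interest on Lender B = 360 × $1,470.96 − $213,500 = $316,045.60.
Lender A is lower by $218,704.80.

Lender A by $218,700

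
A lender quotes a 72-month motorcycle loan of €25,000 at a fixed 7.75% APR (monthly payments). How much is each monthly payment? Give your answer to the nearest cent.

Monthly rate = 7.75%/12 = 0.0064583; payment = 25,000 × 0.0064583 / (1 − (1+0.0064583)^−72) = €435.29.

€435.29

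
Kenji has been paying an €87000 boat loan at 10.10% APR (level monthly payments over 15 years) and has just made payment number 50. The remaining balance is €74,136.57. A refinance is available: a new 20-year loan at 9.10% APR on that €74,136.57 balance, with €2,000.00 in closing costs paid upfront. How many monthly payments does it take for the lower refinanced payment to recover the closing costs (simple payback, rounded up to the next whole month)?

Current payment = 87,000 × 10.1%/12 / (1 − (1+0.0084167)^−180) = €940.24.
Refinanced payment = 74,136.57 × 0.0075833 / (1 − (1+0.0075833)^−240) = €671.80.
Monthly savings = €940.24 − €671.80 = €268.44.
Break-even = €2,000.00 / €268.44 = 7.45 → 8 months.

8 months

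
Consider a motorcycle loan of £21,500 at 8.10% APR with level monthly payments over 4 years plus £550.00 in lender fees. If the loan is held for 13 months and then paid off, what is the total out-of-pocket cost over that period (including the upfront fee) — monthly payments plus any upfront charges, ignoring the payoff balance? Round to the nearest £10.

£7,390

Monthly rate = 8.1%/12 = 0.0067500; payment = 21,500 × 0.0067500 / (1 − (1+0.0067500)^−48) = £525.89.
Total outlay = 13 × £525.89 + £550.00 = £7,386.57.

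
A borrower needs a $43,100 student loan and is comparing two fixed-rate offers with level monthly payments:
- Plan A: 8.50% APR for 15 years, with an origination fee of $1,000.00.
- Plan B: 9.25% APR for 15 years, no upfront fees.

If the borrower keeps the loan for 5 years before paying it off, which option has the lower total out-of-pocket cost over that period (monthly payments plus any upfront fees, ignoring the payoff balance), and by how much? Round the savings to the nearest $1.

Plan A: monthly rate = 8.5%/12 = 0.0070833; payment = 43,100 × 0.0070833 / (1 − (1+0.0070833)^−180) = $424.42.
Plan B: monthly rate = 9.25%/12 = 0.0077083; payment = 43,100 × 0.0077083 / (1 − (1+0.0077083)^−180) = $443.58.
Over 60 months: Plan A costs 60 × $424.42 + $1,000.00 = $26,465.20; Plan B costs 60 × $443.58 = $26,614.80.
Plan A is cheaper by $26,614.80 − $26,465.20 = $149.60.

Plan A by $150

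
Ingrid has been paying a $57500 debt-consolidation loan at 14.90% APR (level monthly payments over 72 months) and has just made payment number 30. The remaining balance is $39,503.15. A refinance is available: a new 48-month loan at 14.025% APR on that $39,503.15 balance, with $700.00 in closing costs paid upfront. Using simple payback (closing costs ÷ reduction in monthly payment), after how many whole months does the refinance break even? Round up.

6 months

Current payment = 57,500 × 14.9%/12 / (1 − (1+0.0124167)^−72) = $1,212.72.
Refinanced payment = 39,503.15 × 0.0116875 / (1 − (1+0.0116875)^−48) = $1,079.98.
Monthly savings = $1,212.72 − $1,079.98 = $132.74.
Break-even = $700.00 / $132.74 = 5.27 → 6 months.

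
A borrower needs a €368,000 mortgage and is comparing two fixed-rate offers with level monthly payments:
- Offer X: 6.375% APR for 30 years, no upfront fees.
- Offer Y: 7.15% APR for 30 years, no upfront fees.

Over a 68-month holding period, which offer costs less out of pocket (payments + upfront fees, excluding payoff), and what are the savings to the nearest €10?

Offer X by €12,900

Offer X: at 6.375% the monthly rate is 0.0053125, so the payment is 368,000 × 0.0053125 / (1 − 1.0053125^−360) = €2,295.84.
Offer Y: at 7.15% the monthly rate is 0.0059583, so the payment is 368,000 × 0.0059583 / (1 − 1.0059583^−360) = €2,485.50.
Over 68 months: Offer X costs 68 × €2,295.84 = €156,117.12; Offer Y costs 68 × €2,485.50 = €169,014.00.
Offer X is cheaper by €169,014.00 − €156,117.12 = €12,896.88.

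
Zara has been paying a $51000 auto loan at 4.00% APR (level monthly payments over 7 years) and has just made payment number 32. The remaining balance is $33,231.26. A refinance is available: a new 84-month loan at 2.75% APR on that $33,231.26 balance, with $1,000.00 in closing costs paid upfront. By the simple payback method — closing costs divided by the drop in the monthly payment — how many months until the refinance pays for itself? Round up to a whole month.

Current payment = 51,000 × 4%/12 / (1 − (1+0.0033333)^−84) = $697.11.
Refinanced payment = 33,231.26 × 0.0022917 / (1 − (1+0.0022917)^−84) = $435.36.
Monthly savings = $697.11 − $435.36 = $261.75.
Break-even = $1,000.00 / $261.75 = 3.82 → 4 months.

4 months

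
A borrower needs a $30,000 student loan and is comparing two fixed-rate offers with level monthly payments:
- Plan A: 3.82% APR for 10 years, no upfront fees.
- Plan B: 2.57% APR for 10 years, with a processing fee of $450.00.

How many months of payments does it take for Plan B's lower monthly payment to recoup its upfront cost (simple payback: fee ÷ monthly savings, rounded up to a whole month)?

26 months

Plan A: monthly rate = 3.82%/12 = 0.0031833; payment = 30,000 × 0.0031833 / (1 − (1+0.0031833)^−120) = $301.18.
Plan B: monthly rate = 2.57%/12 = 0.0021417; payment = 30,000 × 0.0021417 / (1 − (1+0.0021417)^−120) = $283.77.
Monthly savings = $301.18 − $283.77 = $17.41.
Break-even = $450.00 / $17.41 = 25.85 → 26 months.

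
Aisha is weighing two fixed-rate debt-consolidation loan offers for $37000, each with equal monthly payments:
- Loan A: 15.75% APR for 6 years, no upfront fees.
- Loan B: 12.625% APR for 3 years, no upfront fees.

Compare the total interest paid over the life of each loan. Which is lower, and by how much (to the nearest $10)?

Loan B by $12,780

Loan A: at 15.75% the monthly rate is 0.0131250, so the payment is 37,000 × 0.0131250 / (1 − 1.0131250^−72) = $797.51.
Total interest on Loan A = 72 × $797.51 − $37,000 = $20,420.72.
Loan B: at 12.625% the monthly rate is 0.0105208, so the payment is 37,000 × 0.0105208 / (1 − 1.0105208^−36) = $1,240.00.
Total interest on Loan B = 36 × $1,240.00 − $37,000 = $7,640.00.
Loan B is lower by $12,780.72.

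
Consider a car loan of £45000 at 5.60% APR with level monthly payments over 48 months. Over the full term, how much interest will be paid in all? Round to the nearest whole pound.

£5,332

At 5.60% the monthly rate is 0.0046667, so the payment is 45,000 × 0.0046667 / (1 − 1.0046667^−48) = £1,048.59.
Total paid = 48 × £1,048.59 = £50,332.32; interest = £50,332.32 − £45,000 = £5,332.32.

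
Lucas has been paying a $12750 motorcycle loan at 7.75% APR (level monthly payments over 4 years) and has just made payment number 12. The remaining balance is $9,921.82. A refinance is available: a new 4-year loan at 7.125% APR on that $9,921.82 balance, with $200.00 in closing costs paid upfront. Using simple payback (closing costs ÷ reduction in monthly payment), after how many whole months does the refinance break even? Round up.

3 months

Current payment = 12,750 × 7.75%/12 / (1 − (1+0.0064583)^−48) = $309.77.
Refinanced payment = 9,921.82 × 0.0059375 / (1 − (1+0.0059375)^−48) = $238.17.
Monthly savings = $309.77 − $238.17 = $71.60.
Break-even = $200.00 / $71.60 = 2.79 → 3 months.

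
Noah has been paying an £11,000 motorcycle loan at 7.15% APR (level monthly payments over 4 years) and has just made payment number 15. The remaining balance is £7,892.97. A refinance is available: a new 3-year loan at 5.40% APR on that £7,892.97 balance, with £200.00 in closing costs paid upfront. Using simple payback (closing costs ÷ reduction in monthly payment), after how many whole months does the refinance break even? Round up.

8 months

Current payment = 11,000 × 7.15%/12 / (1 − (1+0.0059583)^−48) = £264.17.
Refinanced payment = 7,892.97 × 0.0045000 / (1 − (1+0.0045000)^−36) = £237.98.
Monthly savings = £264.17 − £237.98 = £26.19.
Break-even = £200.00 / £26.19 = 7.64 → 8 months.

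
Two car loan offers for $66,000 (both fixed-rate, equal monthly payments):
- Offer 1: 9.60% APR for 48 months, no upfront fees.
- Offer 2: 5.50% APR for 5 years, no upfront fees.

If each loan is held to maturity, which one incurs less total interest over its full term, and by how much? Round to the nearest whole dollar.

Offer 2 by $4,101

Offer 1: at 9.60% the monthly rate is 0.0080000, so the payment is 66,000 × 0.0080000 / (1 − 1.0080000^−48) = $1,661.28.
Total interest on Offer 1 = 48 × $1,661.28 − $66,000 = $13,741.44.
Offer 2: at 5.50% the monthly rate is 0.0045833, so the payment is 66,000 × 0.0045833 / (1 − 1.0045833^−60) = $1,260.68.
Total interest on Offer 2 = 60 × $1,260.68 − $66,000 = $9,640.80.
Offer 2 is lower by $4,100.64.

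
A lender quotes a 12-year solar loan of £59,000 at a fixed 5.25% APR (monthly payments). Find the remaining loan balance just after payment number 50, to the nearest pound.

£42,553

With monthly rate i = 5.25%/12 = 0.0043750, the balance after k of n payments is P · [(1+i)^n − (1+i)^k] / [(1+i)^n − 1].
(1+0.0043750)^144 = 1.87503229 and (1+0.0043750)^50 = 1.24392646, so the balance is 59,000 × (1.87503229 − 1.24392646) / (1.87503229 − 1) = £42,552.99.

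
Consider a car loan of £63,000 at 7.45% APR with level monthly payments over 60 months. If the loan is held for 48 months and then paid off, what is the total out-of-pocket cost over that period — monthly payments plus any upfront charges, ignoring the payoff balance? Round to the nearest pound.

£60,523

Monthly rate = 7.45%/12 = 0.0062083; payment = 63,000 × 0.0062083 / (1 − (1+0.0062083)^−60) = £1,260.89.
Total outlay = 48 × £1,260.89 = £60,522.72.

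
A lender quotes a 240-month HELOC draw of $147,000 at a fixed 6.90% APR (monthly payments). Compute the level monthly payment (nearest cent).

$1,130.88

At 6.90% the monthly rate is 0.0057500, so the payment is 147,000 × 0.0057500 / (1 − 1.0057500^−240) = $1,130.88.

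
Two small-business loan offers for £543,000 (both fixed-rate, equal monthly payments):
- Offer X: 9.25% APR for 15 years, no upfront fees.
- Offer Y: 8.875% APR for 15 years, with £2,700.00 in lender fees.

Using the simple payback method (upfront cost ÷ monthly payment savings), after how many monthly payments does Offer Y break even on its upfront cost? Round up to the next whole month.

Offer X: at 9.25% the monthly rate is 0.0077083, so the payment is 543,000 × 0.0077083 / (1 − 1.0077083^−180) = £5,588.51.
Offer Y: monthly rate = 8.875%/12 = 0.0073958; payment = 543,000 × 0.0073958 / (1 − (1+0.0073958)^−180) = £5,467.16.
Monthly savings = £5,588.51 − £5,467.16 = £121.35.
Break-even = £2,700.00 / £121.35 = 22.25 → 23 months.

23 months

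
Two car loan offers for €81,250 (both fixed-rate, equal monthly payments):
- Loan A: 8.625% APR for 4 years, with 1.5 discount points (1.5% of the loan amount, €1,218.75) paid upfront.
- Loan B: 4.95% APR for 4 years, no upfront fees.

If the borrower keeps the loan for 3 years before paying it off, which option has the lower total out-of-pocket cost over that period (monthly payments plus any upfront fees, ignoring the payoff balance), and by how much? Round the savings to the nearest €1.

Loan A: at 8.625% the monthly rate is 0.0071875, so the payment is 81,250 × 0.0071875 / (1 − 1.0071875^−48) = €2,007.47.
Loan B: monthly rate = 4.95%/12 = 0.0041250; payment = 81,250 × 0.0041250 / (1 − (1+0.0041250)^−48) = €1,869.29.
Over 36 months: Loan A costs 36 × €2,007.47 + €1,218.75 = €73,487.67; Loan B costs 36 × €1,869.29 = €67,294.44.
Loan B is cheaper by €73,487.67 − €67,294.44 = €6,193.23.

Loan B by €6,193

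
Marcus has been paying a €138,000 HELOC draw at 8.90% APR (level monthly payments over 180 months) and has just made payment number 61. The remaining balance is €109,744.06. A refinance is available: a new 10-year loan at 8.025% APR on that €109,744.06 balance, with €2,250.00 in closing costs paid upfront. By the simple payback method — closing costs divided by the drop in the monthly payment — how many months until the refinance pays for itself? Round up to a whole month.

Current payment = 138,000 × 8.9%/12 / (1 − (1+0.0074167)^−180) = €1,391.49.
Refinanced payment = 109,744.06 × 0.0066875 / (1 − (1+0.0066875)^−120) = €1,332.95.
Monthly savings = €1,391.49 − €1,332.95 = €58.54.
Break-even = €2,250.00 / €58.54 = 38.44 → 39 months.

39 months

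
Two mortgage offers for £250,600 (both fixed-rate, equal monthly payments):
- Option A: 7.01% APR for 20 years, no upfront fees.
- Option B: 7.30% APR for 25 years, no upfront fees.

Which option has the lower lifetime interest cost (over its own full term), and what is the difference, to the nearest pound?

Option A: monthly rate = 7.01%/12 = 0.0058417; payment = 250,600 × 0.0058417 / (1 − (1+0.0058417)^−240) = £1,944.40.
Total interest on Option A = 240 × £1,944.40 − £250,600 = £216,056.00.
Option B: monthly rate = 7.3%/12 = 0.0060833; payment = 250,600 × 0.0060833 / (1 − (1+0.0060833)^−300) = £1,819.43.
Total interest on Option B = 300 × £1,819.43 − £250,600 = £295,229.00.
Option A is lower by £79,173.00.

Option A by £79,173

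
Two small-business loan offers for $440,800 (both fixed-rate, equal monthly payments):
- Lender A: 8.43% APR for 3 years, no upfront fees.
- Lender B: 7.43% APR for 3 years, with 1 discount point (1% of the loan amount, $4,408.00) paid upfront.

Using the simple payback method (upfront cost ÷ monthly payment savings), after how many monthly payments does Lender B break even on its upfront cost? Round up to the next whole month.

Lender A: monthly rate = 8.43%/12 = 0.0070250; payment = 440,800 × 0.0070250 / (1 − (1+0.0070250)^−36) = $13,900.68.
Lender B: at 7.43% the monthly rate is 0.0061917, so the payment is 440,800 × 0.0061917 / (1 − 1.0061917^−36) = $13,697.45.
Monthly savings = $13,900.68 − $13,697.45 = $203.23.
Break-even = $4,408.00 / $203.23 = 21.69 → 22 months.

22 months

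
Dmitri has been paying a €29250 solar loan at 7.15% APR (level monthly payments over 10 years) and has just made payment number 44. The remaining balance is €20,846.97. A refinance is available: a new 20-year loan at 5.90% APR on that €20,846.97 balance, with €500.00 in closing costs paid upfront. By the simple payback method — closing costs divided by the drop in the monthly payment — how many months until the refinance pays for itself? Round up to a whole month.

Current payment = 29,250 × 7.15%/12 / (1 − (1+0.0059583)^−120) = €341.88.
Refinanced payment = 20,846.97 × 0.0049167 / (1 − (1+0.0049167)^−240) = €148.15.
Monthly savings = €341.88 − €148.15 = €193.73.
Break-even = €500.00 / €193.73 = 2.58 → 3 months.

3 months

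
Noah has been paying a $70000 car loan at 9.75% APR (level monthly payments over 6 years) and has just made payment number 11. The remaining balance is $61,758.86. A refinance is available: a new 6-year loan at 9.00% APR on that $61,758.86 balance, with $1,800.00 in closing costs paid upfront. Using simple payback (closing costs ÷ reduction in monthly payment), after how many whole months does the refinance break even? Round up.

11 months

Current payment = 70,000 × 9.75%/12 / (1 − (1+0.0081250)^−72) = $1,288.00.
Refinanced payment = 61,758.86 × 0.0075000 / (1 − (1+0.0075000)^−72) = $1,113.24.
Monthly savings = $1,288.00 − $1,113.24 = $174.76.
Break-even = $1,800.00 / $174.76 = 10.30 → 11 months.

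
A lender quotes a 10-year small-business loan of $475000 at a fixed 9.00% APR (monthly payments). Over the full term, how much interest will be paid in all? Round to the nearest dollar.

$247,052

At 9.00% the monthly rate is 0.0075000, so the payment is 475,000 × 0.0075000 / (1 − 1.0075000^−120) = $6,017.10.
Total paid = 120 × $6,017.10 = $722,052.00; interest = $722,052.00 − $475,000 = $247,052.00.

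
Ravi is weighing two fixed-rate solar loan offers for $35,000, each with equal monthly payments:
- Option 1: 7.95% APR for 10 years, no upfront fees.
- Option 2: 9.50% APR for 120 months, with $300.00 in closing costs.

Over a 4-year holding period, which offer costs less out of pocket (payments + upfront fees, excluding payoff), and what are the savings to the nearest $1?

Option 1 by $1,700

Option 1: at 7.95% the monthly rate is 0.0066250, so the payment is 35,000 × 0.0066250 / (1 − 1.0066250^−120) = $423.72.
Option 2: at 9.50% the monthly rate is 0.0079167, so the payment is 35,000 × 0.0079167 / (1 − 1.0079167^−120) = $452.89.
Over 48 months: Option 1 costs 48 × $423.72 = $20,338.56; Option 2 costs 48 × $452.89 + $300.00 = $22,038.72.
Option 1 is cheaper by $22,038.72 − $20,338.56 = $1,700.16.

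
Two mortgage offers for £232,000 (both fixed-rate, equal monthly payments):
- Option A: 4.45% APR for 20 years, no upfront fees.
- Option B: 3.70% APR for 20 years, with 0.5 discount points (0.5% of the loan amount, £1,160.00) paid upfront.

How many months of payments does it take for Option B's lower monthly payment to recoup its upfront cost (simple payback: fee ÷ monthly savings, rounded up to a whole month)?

13 months

Option A: monthly rate = 4.45%/12 = 0.0037083; payment = 232,000 × 0.0037083 / (1 − (1+0.0037083)^−240) = £1,461.49.
Option B: at 3.70% the monthly rate is 0.0030833, so the payment is 232,000 × 0.0030833 / (1 − 1.0030833^−240) = £1,369.47.
Monthly savings = £1,461.49 − £1,369.47 = £92.02.
Break-even = £1,160.00 / £92.02 = 12.61 → 13 months.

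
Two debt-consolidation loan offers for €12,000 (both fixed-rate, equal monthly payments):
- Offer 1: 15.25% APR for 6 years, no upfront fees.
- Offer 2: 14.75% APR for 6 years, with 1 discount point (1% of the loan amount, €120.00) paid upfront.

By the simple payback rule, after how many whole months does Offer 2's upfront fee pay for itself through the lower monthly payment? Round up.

37 months

Offer 1: at 15.25% the monthly rate is 0.0127083, so the payment is 12,000 × 0.0127083 / (1 − 1.0127083^−72) = €255.37.
Offer 2: at 14.75% the monthly rate is 0.0122917, so the payment is 12,000 × 0.0122917 / (1 − 1.0122917^−72) = €252.11.
Monthly savings = €255.37 − €252.11 = €3.26.
Break-even = €120.00 / €3.26 = 36.81 → 37 months.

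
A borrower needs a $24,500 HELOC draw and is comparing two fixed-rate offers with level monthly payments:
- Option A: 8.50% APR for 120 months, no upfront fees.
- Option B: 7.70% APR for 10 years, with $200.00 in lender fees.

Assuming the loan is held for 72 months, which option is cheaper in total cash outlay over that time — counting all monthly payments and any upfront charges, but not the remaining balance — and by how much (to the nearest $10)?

Option A: at 8.50% the monthly rate is 0.0070833, so the payment is 24,500 × 0.0070833 / (1 − 1.0070833^−120) = $303.76.
Option B: monthly rate = 7.7%/12 = 0.0064167; payment = 24,500 × 0.0064167 / (1 − (1+0.0064167)^−120) = $293.38.
Over 72 months: Option A costs 72 × $303.76 = $21,870.72; Option B costs 72 × $293.38 + $200.00 = $21,323.36.
Option B is cheaper by $21,870.72 − $21,323.36 = $547.36.

Option B by $550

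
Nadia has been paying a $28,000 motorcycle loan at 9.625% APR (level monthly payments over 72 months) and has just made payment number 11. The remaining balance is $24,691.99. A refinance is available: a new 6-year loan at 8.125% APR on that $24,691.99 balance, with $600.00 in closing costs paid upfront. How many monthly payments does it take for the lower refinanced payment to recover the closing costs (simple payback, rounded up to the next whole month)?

8 months

Current payment = 28,000 × 9.625%/12 / (1 − (1+0.0080208)^−72) = $513.44.
Refinanced payment = 24,691.99 × 0.0067708 / (1 − (1+0.0067708)^−72) = $434.44.
Monthly savings = $513.44 − $434.44 = $79.00.
Break-even = $600.00 / $79.00 = 7.59 → 8 months.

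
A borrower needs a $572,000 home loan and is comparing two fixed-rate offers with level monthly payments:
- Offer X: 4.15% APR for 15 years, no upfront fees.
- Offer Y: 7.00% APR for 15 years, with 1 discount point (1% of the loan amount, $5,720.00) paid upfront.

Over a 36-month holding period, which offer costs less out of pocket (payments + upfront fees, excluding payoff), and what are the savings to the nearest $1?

Offer X by $36,938

Offer X: monthly rate = 4.15%/12 = 0.0034583; payment = 572,000 × 0.0034583 / (1 − (1+0.0034583)^−180) = $4,274.14.
Offer Y: at 7.00% the monthly rate is 0.0058333, so the payment is 572,000 × 0.0058333 / (1 − 1.0058333^−180) = $5,141.30.
Over 36 months: Offer X costs 36 × $4,274.14 = $153,869.04; Offer Y costs 36 × $5,141.30 + $5,720.00 = $190,806.80.
Offer X is cheaper by $190,806.80 − $153,869.04 = $36,937.76.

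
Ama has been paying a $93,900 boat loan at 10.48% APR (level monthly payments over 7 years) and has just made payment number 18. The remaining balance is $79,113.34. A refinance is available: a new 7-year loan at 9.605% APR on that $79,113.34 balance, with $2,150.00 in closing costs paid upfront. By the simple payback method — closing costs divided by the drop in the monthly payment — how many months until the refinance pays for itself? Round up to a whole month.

8 months

Current payment = 93,900 × 10.48%/12 / (1 − (1+0.0087333)^−84) = $1,582.24.
Refinanced payment = 79,113.34 × 0.0080042 / (1 − (1+0.0080042)^−84) = $1,297.29.
Monthly savings = $1,582.24 − $1,297.29 = $284.95.
Break-even = $2,150.00 / $284.95 = 7.55 → 8 months.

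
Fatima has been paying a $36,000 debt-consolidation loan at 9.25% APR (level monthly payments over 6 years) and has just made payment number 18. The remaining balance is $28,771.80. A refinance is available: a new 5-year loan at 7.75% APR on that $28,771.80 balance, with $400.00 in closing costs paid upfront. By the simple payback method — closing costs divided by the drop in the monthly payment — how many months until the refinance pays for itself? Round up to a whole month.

6 months

Current payment = 36,000 × 9.25%/12 / (1 − (1+0.0077083)^−72) = $653.40.
Refinanced payment = 28,771.80 × 0.0064583 / (1 − (1+0.0064583)^−60) = $579.95.
Monthly savings = $653.40 − $579.95 = $73.45.
Break-even = $400.00 / $73.45 = 5.45 → 6 months.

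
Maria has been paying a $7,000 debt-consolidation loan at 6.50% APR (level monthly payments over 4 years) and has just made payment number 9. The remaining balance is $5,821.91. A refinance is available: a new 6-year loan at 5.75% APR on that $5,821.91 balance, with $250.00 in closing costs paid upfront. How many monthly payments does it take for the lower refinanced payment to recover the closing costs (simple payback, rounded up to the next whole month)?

Current payment = 7,000 × 6.5%/12 / (1 − (1+0.0054167)^−48) = $166.00.
Refinanced payment = 5,821.91 × 0.0047917 / (1 − (1+0.0047917)^−72) = $95.80.
Monthly savings = $166.00 − $95.80 = $70.20.
Break-even = $250.00 / $70.20 = 3.56 → 4 months.

4 months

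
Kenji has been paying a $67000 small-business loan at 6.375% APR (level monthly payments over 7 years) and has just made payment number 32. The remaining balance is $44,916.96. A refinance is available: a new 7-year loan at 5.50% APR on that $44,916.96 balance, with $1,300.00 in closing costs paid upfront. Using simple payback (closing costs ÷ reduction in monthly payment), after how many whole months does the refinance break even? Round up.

Current payment = 67,000 × 6.375%/12 / (1 − (1+0.0053125)^−84) = $990.86.
Refinanced payment = 44,916.96 × 0.0045833 / (1 − (1+0.0045833)^−84) = $645.46.
Monthly savings = $990.86 − $645.46 = $345.40.
Break-even = $1,300.00 / $345.40 = 3.76 → 4 months.

4 months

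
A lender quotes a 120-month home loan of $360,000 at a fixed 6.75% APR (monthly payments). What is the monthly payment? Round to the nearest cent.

Monthly rate = 6.75%/12 = 0.0056250; payment = 360,000 × 0.0056250 / (1 − (1+0.0056250)^−120) = $4,133.67.

$4,133.67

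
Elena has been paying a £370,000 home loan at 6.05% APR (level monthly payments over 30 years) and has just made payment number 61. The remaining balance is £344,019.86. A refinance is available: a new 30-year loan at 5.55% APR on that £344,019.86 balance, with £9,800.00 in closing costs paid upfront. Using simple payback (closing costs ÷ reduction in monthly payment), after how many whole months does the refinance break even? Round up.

37 months

Current payment = 370,000 × 6.05%/12 / (1 − (1+0.0050417)^−360) = £2,230.24.
Refinanced payment = 344,019.86 × 0.0046250 / (1 − (1+0.0046250)^−360) = £1,964.11.
Monthly savings = £2,230.24 − £1,964.11 = £266.13.
Break-even = £9,800.00 / £266.13 = 36.82 → 37 months.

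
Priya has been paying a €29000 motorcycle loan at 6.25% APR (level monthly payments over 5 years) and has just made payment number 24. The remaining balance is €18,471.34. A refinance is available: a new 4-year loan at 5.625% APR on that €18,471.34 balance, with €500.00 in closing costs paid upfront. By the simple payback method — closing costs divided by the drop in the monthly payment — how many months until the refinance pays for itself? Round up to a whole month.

4 months

Current payment = 29,000 × 6.25%/12 / (1 − (1+0.0052083)^−60) = €564.03.
Refinanced payment = 18,471.34 × 0.0046875 / (1 − (1+0.0046875)^−48) = €430.63.
Monthly savings = €564.03 − €430.63 = €133.40.
Break-even = €500.00 / €133.40 = 3.75 → 4 months.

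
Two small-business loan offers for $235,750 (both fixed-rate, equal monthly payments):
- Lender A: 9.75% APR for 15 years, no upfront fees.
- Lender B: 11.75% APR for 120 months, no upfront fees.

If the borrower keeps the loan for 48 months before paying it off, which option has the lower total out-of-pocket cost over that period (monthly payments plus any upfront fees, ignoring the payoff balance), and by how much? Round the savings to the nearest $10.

Lender A: at 9.75% the monthly rate is 0.0081250, so the payment is 235,750 × 0.0081250 / (1 − 1.0081250^−180) = $2,497.45.
Lender B: monthly rate = 11.75%/12 = 0.0097917; payment = 235,750 × 0.0097917 / (1 − (1+0.0097917)^−120) = $3,348.34.
Over 48 months: Lender A costs 48 × $2,497.45 = $119,877.60; Lender B costs 48 × $3,348.34 = $160,720.32.
Lender A is cheaper by $160,720.32 − $119,877.60 = $40,842.72.

Lender A by $40,840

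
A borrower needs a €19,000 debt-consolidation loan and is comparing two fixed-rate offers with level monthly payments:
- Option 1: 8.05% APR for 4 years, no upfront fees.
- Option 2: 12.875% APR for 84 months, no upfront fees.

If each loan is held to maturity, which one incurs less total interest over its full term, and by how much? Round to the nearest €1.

Option 1 by €6,640

Option 1: at 8.05% the monthly rate is 0.0067083, so the payment is 19,000 × 0.0067083 / (1 − 1.0067083^−48) = €464.29.
Total interest on Option 1 = 48 × €464.29 − €19,000 = €3,285.92.
Option 2: monthly rate = 12.875%/12 = 0.0107292; payment = 19,000 × 0.0107292 / (1 − (1+0.0107292)^−84) = €344.36.
Total interest on Option 2 = 84 × €344.36 − €19,000 = €9,926.24.
Option 1 is lower by €6,640.32.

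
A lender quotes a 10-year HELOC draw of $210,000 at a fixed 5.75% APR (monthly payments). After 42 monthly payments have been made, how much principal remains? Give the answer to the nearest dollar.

With monthly rate i = 5.75%/12 = 0.0047917, the balance after k of n payments is P · [(1+i)^n − (1+i)^k] / [(1+i)^n − 1].
(1+0.0047917)^120 = 1.77469181 and (1+0.0047917)^42 = 1.22234283, so the balance is 210,000 × (1.77469181 − 1.22234283) / (1.77469181 − 1) = $149,728.30.

$149,728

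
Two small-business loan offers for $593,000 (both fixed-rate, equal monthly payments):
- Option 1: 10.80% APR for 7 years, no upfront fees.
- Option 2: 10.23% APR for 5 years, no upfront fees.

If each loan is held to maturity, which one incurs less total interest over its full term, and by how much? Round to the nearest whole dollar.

Option 2 by $87,671

Option 1: at 10.80% the monthly rate is 0.0090000, so the payment is 593,000 × 0.0090000 / (1 − 1.0090000^−84) = $10,091.35.
Total interest on Option 1 = 84 × $10,091.35 − $593,000 = $254,673.40.
Option 2: at 10.23% the monthly rate is 0.0085250, so the payment is 593,000 × 0.0085250 / (1 − 1.0085250^−60) = $12,666.71.
Total interest on Option 2 = 60 × $12,666.71 − $593,000 = $167,002.60.
Option 2 is lower by $87,670.80.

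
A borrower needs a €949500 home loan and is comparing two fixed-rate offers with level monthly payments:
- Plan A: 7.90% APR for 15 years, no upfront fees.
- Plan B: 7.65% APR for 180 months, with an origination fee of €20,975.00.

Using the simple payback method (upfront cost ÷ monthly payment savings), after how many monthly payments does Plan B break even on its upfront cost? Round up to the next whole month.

Plan A: at 7.90% the monthly rate is 0.0065833, so the payment is 949,500 × 0.0065833 / (1 − 1.0065833^−180) = €9,019.19.
Plan B: monthly rate = 7.65%/12 = 0.0063750; payment = 949,500 × 0.0063750 / (1 − (1+0.0063750)^−180) = €8,883.11.
Monthly savings = €9,019.19 − €8,883.11 = €136.08.
Break-even = €20,975.00 / €136.08 = 154.14 → 155 months.

155 months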